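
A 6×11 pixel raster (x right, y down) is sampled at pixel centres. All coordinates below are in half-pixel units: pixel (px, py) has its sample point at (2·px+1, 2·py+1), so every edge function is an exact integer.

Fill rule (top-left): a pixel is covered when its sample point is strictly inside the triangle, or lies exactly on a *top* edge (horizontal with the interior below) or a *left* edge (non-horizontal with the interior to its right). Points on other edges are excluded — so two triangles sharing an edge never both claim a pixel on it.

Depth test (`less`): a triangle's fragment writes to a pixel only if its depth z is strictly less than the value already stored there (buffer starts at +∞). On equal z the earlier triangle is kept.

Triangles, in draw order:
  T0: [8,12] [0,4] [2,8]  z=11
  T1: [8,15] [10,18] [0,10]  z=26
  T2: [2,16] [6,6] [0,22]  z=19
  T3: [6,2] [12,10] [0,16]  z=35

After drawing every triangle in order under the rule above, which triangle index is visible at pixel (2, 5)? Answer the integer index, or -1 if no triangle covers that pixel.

T0:
  2·area = 16  (B↔C swapped to make it positive)
  edge (8, 12)→(2, 8): d=(-6,-4) top-left  bias=+0
  edge (2, 8)→(0, 4): d=(-2,-4) top-left  bias=+0
  edge (0, 4)→(8, 12): d=(8,8) right/bottom  bias=-1
    (0,2)@(1, 5): e=[14,2,0] → ·  [on edge]
    (1,3)@(3, 7): e=[10,6,0] → ·  [on edge]
    (2,4)@(5, 9): e=[6,10,0] → ·  [on edge]
    (3,5)@(7, 11): e=[2,14,0] → ·  [on edge]
    (4,6)@(9, 13): e=[-2,18,0] → ·  [on edge]
    (5,7)@(11, 15): e=[-6,22,0] → ·  [on edge]
  covered (0 px):
    · · · · · ·
    · · · · · ·
    · · · · · ·
    · · · · · ·
    · · · · · ·
    · · · · · ·
    · · · · · ·
    · · · · · ·
    · · · · · ·
    · · · · · ·
    · · · · · ·
T1:
  2·area = 14
  edge (8, 15)→(10, 18): d=(2,3) right/bottom  bias=-1
  edge (10, 18)→(0, 10): d=(-10,-8) top-left  bias=+0
  edge (0, 10)→(8, 15): d=(8,5) right/bottom  bias=-1
    (3,7)@(7, 15): e=[3,6,5] → #
    (4,7)@(9, 15): e=[-3,22,-5] → ·
    (3,8)@(7, 17): e=[7,-14,21] → ·
    (4,8)@(9, 17): e=[1,2,11] → #
    (5,8)@(11, 17): e=[-5,18,1] → ·
    (4,9)@(9, 19): e=[5,-18,27] → ·
  covered (2 px):
    · · · · · ·
    · · · · · ·
    · · · · · ·
    · · · · · ·
    · · · · · ·
    · · · · · ·
    · · · · · ·
    · · · # · ·
    · · · · # ·
    · · · · · ·
    · · · · · ·
T2:
  2·area = 4
  edge (2, 16)→(6, 6): d=(4,-10) top-left  bias=+0
  edge (6, 6)→(0, 22): d=(-6,16) right/bottom  bias=-1
  edge (0, 22)→(2, 16): d=(2,-6) top-left  bias=+0
    (3,0)@(7, 1): e=[-10,14,0] → ·  [on edge]
    (2,3)@(5, 7): e=[-6,10,0] → ·  [on edge]
    (1,6)@(3, 13): e=[-2,6,0] → ·  [on edge]
    (0,9)@(1, 19): e=[2,2,0] → #  [on edge]
    (1,9)@(3, 19): e=[22,-30,12] → ·
    (0,10)@(1, 21): e=[10,-10,4] → ·
  covered (1 px):
    · · · · · ·
    · · · · · ·
    · · · · · ·
    · · · · · ·
    · · · · · ·
    · · · · · ·
    · · · · · ·
    · · · · · ·
    · · · · · ·
    # · · · · ·
    · · · · · ·
T3:
  2·area = 132
  edge (6, 2)→(12, 10): d=(6,8) right/bottom  bias=-1
  edge (12, 10)→(0, 16): d=(-12,6) right/bottom  bias=-1
  edge (0, 16)→(6, 2): d=(6,-14) top-left  bias=+0
    (2,2)@(5, 5): e=[26,102,4] → #
    (3,2)@(7, 5): e=[10,90,32] → #
    (4,2)@(9, 5): e=[-6,78,60] → ·
    (2,3)@(5, 7): e=[38,78,16] → #
    (4,3)@(9, 7): e=[6,54,72] → #
    (5,3)@(11, 7): e=[-10,42,100] → ·
    (1,4)@(3, 9): e=[66,66,0] → #  [on edge]
    (5,4)@(11, 9): e=[2,18,112] → #
    (1,5)@(3, 11): e=[78,42,12] → #
    (5,5)@(11, 11): e=[14,-6,124] → ·
    (1,6)@(3, 13): e=[90,18,24] → #
    (3,6)@(7, 13): e=[58,-6,80] → ·
  covered (17 px):
    · · · · · ·
    · · · · · ·
    · · # # · ·
    · · # # # ·
    · # # # # #
    · # # # # ·
    · # # · · ·
    # · · · · ·
    · · · · · ·
    · · · · · ·
    · · · · · ·

Z-buffer (winner per pixel, '.' = empty):
  . . . . . .
  . . . . . .
  . . 3 3 . .
  . . 3 3 3 .
  . 3 3 3 3 3
  . 3 3 3 3 .
  . 3 3 . . .
  3 . . 1 . .
  . . . . 1 .
  2 . . . . .
  . . . . . .

Result: 3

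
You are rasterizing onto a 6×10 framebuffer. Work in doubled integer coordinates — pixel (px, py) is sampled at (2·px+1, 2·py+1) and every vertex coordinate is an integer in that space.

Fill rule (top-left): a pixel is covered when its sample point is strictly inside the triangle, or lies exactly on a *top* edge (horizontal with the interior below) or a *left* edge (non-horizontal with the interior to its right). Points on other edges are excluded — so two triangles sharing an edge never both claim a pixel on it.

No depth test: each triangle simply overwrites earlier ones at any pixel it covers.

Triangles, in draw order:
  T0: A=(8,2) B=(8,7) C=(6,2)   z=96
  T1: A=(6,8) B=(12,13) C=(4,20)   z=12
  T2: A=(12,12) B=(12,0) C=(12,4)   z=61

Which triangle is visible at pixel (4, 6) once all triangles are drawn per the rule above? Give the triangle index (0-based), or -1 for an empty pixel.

T0:
  2·area = 10
  edge (8, 2)→(8, 7): d=(0,5) right/bottom  bias=-1
  edge (8, 7)→(6, 2): d=(-2,-5) top-left  bias=+0
  edge (6, 2)→(8, 2): d=(2,0) top-left  bias=+0
    (3,1)@(7, 3): e=[5,3,2] → █
    (4,1)@(9, 3): e=[-5,13,2] → ·
    (3,2)@(7, 5): e=[5,-1,6] → ·
  covered (1 px):
    · · · · · ·
    · · · █ · ·
    · · · · · ·
    · · · · · ·
    · · · · · ·
    · · · · · ·
    · · · · · ·
    · · · · · ·
    · · · · · ·
    · · · · · ·
T1:
  2·area = 82
  edge (6, 8)→(12, 13): d=(6,5) right/bottom  bias=-1
  edge (12, 13)→(4, 20): d=(-8,7) right/bottom  bias=-1
  edge (4, 20)→(6, 8): d=(2,-12) top-left  bias=+0
    (3,4)@(7, 9): e=[1,67,14] → █
    (4,4)@(9, 9): e=[-9,53,38] → ·
    (3,5)@(7, 11): e=[13,51,18] → █
    (4,5)@(9, 11): e=[3,37,42] → █
    (5,5)@(11, 11): e=[-7,23,66] → ·
    (3,6)@(7, 13): e=[25,35,22] → █
    (5,6)@(11, 13): e=[5,7,70] → █
    (2,7)@(5, 15): e=[47,33,2] → █
    (5,7)@(11, 15): e=[17,-9,74] → ·
    (2,8)@(5, 17): e=[59,17,6] → █
    (4,8)@(9, 17): e=[39,-11,54] → ·
    (2,9)@(5, 19): e=[71,1,10] → █
  covered (12 px):
    · · · · · ·
    · · · · · ·
    · · · · · ·
    · · · · · ·
    · · · █ · ·
    · · · █ █ ·
    · · · █ █ █
    · · █ █ █ ·
    · · █ █ · ·
    · · █ · · ·
T2:
  degenerate (2·area = 0) — covers nothing

Z-buffer (winner per pixel, '.' = empty):
  . . . . . .
  . . . 0 . .
  . . . . . .
  . . . . . .
  . . . 1 . .
  . . . 1 1 .
  . . . 1 1 1
  . . 1 1 1 .
  . . 1 1 . .
  . . 1 . . .

Answer: 1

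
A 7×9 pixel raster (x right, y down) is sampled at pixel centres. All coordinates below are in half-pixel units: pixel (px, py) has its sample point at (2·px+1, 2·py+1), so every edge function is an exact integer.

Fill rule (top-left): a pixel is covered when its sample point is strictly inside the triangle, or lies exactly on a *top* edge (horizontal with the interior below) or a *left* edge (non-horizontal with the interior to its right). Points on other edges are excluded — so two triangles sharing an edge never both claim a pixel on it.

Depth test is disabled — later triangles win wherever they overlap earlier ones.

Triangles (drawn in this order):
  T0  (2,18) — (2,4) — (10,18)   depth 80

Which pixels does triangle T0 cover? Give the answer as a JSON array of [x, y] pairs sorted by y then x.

T0:
  2·area = 112
  edge (2, 18)→(2, 4): d=(0,-14) top-left  bias=+0
  edge (2, 4)→(10, 18): d=(8,14) right/bottom  bias=-1
  edge (10, 18)→(2, 18): d=(-8,0) right/bottom  bias=-1
    (1,3)@(3, 7): e=[14,10,88] → #
    (2,3)@(5, 7): e=[42,-18,88] → ·
    (1,4)@(3, 9): e=[14,26,72] → #
    (2,4)@(5, 9): e=[42,-2,72] → ·
    (1,5)@(3, 11): e=[14,42,56] → #
    (2,5)@(5, 11): e=[42,14,56] → #
    (3,5)@(7, 11): e=[70,-14,56] → ·
    (1,6)@(3, 13): e=[14,58,40] → #
    (3,6)@(7, 13): e=[70,2,40] → #
    (4,6)@(9, 13): e=[98,-26,40] → ·
    (1,7)@(3, 15): e=[14,74,24] → #
    (4,7)@(9, 15): e=[98,-10,24] → ·
  covered (14 px):
    · · · · · · ·
    · · · · · · ·
    · · · · · · ·
    · # · · · · ·
    · # · · · · ·
    · # # · · · ·
    · # # # · · ·
    · # # # · · ·
    · # # # # · ·

Final: [[1,3],[1,4],[1,5],[2,5],[1,6],[2,6],[3,6],[1,7],[2,7],[3,7],[1,8],[2,8],[3,8],[4,8]]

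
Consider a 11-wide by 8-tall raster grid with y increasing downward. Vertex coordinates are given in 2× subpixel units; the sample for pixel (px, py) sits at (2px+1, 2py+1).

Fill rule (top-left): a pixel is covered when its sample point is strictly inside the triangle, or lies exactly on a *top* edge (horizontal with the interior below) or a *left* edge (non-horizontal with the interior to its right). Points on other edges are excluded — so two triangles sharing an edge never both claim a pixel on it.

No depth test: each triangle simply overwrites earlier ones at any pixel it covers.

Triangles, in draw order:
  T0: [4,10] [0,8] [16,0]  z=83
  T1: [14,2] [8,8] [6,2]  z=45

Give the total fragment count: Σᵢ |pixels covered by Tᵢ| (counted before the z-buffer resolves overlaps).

T0:
  2·area = 64
  edge (4, 10)→(0, 8): d=(-4,-2) top-left  bias=+0
  edge (0, 8)→(16, 0): d=(16,-8) top-left  bias=+0
  edge (16, 0)→(4, 10): d=(-12,10) right/bottom  bias=-1
    (5,1)@(11, 3): e=[42,8,14] → █
    (6,1)@(13, 3): e=[46,24,-6] → ·
    (3,2)@(7, 5): e=[26,8,30] → █
    (4,2)@(9, 5): e=[30,24,10] → █
    (5,2)@(11, 5): e=[34,40,-10] → ·
    (1,3)@(3, 7): e=[10,8,46] → █
    (2,3)@(5, 7): e=[14,24,26] → █
    (4,3)@(9, 7): e=[22,56,-14] → ·
    (1,4)@(3, 9): e=[2,40,22] → █
    (3,4)@(7, 9): e=[10,72,-18] → ·
    (1,5)@(3, 11): e=[-6,72,-2] → ·
    (2,5)@(5, 11): e=[-2,88,-22] → ·
  covered (8 px):
    · · · · · · · · · · ·
    · · · · · █ · · · · ·
    · · · █ █ · · · · · ·
    · █ █ █ · · · · · · ·
    · █ █ · · · · · · · ·
    · · · · · · · · · · ·
    · · · · · · · · · · ·
    · · · · · · · · · · ·
T1:
  2·area = 48
  edge (14, 2)→(8, 8): d=(-6,6) right/bottom  bias=-1
  edge (8, 8)→(6, 2): d=(-2,-6) top-left  bias=+0
  edge (6, 2)→(14, 2): d=(8,0) top-left  bias=+0
    (7,0)@(15, 1): e=[0,56,-8] → ·  [on edge]
    (3,1)@(7, 3): e=[36,4,8] → █
    (4,1)@(9, 3): e=[24,16,8] → █
    (5,1)@(11, 3): e=[12,28,8] → █
    (6,1)@(13, 3): e=[0,40,8] → ·  [on edge]
    (3,2)@(7, 5): e=[24,0,24] → █  [on edge]
    (5,2)@(11, 5): e=[0,24,24] → ·  [on edge]
    (3,3)@(7, 7): e=[12,-4,40] → ·
    (4,3)@(9, 7): e=[0,8,40] → ·  [on edge]
    (3,4)@(7, 9): e=[0,-8,56] → ·  [on edge]
    (2,5)@(5, 11): e=[0,-24,72] → ·  [on edge]
    (4,5)@(9, 11): e=[-24,0,72] → ·  [on edge]
    (1,6)@(3, 13): e=[0,-40,88] → ·  [on edge]
    (0,7)@(1, 15): e=[0,-56,104] → ·  [on edge]
  covered (5 px):
    · · · · · · · · · · ·
    · · · █ █ █ · · · · ·
    · · · █ █ · · · · · ·
    · · · · · · · · · · ·
    · · · · · · · · · · ·
    · · · · · · · · · · ·
    · · · · · · · · · · ·
    · · · · · · · · · · ·

Result: 13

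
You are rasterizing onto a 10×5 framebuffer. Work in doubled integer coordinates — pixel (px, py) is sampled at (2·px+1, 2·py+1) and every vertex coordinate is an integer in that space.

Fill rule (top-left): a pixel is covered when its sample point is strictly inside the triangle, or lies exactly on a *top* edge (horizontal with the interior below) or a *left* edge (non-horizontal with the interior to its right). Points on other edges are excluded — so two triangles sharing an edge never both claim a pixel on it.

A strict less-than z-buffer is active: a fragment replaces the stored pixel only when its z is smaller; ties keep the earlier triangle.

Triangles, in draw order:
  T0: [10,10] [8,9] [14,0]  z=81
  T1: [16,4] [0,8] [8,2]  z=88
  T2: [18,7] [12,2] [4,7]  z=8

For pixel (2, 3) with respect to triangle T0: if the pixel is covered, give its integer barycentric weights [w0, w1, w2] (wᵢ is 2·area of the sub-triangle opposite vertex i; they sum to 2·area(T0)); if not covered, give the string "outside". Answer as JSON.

T0:
  2·area = 24
  edge (10, 10)→(8, 9): d=(-2,-1) top-left  bias=+0
  edge (8, 9)→(14, 0): d=(6,-9) top-left  bias=+0
  edge (14, 0)→(10, 10): d=(-4,10) right/bottom  bias=-1
    (5,2)@(11, 5): e=[11,3,10] → X
    (6,2)@(13, 5): e=[13,21,-10] → .
    (5,3)@(11, 7): e=[7,15,2] → X
    (6,3)@(13, 7): e=[9,33,-18] → .
    (4,4)@(9, 9): e=[1,9,14] → X
    (5,4)@(11, 9): e=[3,27,-6] → .
  covered (3 px):
    . . . . . . . . . .
    . . . . . . . . . .
    . . . . . X . . . .
    . . . . . X . . . .
    . . . . X . . . . .
T1:
  2·area = 64
  edge (16, 4)→(0, 8): d=(-16,4) right/bottom  bias=-1
  edge (0, 8)→(8, 2): d=(8,-6) top-left  bias=+0
  edge (8, 2)→(16, 4): d=(8,2) right/bottom  bias=-1
    (3,1)@(7, 3): e=[52,2,10] → X
    (4,1)@(9, 3): e=[44,14,6] → X
    (5,1)@(11, 3): e=[36,26,2] → X
    (6,1)@(13, 3): e=[28,38,-2] → .
    (2,2)@(5, 5): e=[28,6,30] → X
    (6,2)@(13, 5): e=[-4,54,14] → .
    (1,3)@(3, 7): e=[4,10,50] → X
    (2,3)@(5, 7): e=[-4,22,46] → .
    (3,3)@(7, 7): e=[-12,34,42] → .
    (4,3)@(9, 7): e=[-20,46,38] → .
    (5,3)@(11, 7): e=[-28,58,34] → .
    (1,4)@(3, 9): e=[-28,26,66] → .
  covered (8 px):
    . . . . . . . . . .
    . . . X X X . . . .
    . . X X X X . . . .
    . X . . . . . . . .
    . . . . . . . . . .
T2:
  2·area = 70  (B↔C swapped to make it positive)
  edge (18, 7)→(4, 7): d=(-14,0) right/bottom  bias=-1
  edge (4, 7)→(12, 2): d=(8,-5) top-left  bias=+0
  edge (12, 2)→(18, 7): d=(6,5) right/bottom  bias=-1
    (5,1)@(11, 3): e=[56,3,11] → X
    (6,1)@(13, 3): e=[56,13,1] → X
    (7,1)@(15, 3): e=[56,23,-9] → .
    (4,2)@(9, 5): e=[28,9,33] → X
    (7,2)@(15, 5): e=[28,39,3] → X
    (8,2)@(17, 5): e=[28,49,-7] → .
    (0,3)@(1, 7): e=[0,-15,85] → .  [on edge]
    (1,3)@(3, 7): e=[0,-5,75] → .  [on edge]
    (2,3)@(5, 7): e=[0,5,65] → .  [on edge]
    (3,3)@(7, 7): e=[0,15,55] → .  [on edge]
    (4,3)@(9, 7): e=[0,25,45] → .  [on edge]
    (5,3)@(11, 7): e=[0,35,35] → .  [on edge]
    (6,3)@(13, 7): e=[0,45,25] → .  [on edge]
    (7,3)@(15, 7): e=[0,55,15] → .  [on edge]
    (8,3)@(17, 7): e=[0,65,5] → .  [on edge]
    (9,3)@(19, 7): e=[0,75,-5] → .  [on edge]
  covered (6 px):
    . . . . . . . . . .
    . . . . . X X . . .
    . . . . X X X X . .
    . . . . . . . . . .
    . . . . . . . . . .

Result: "outside"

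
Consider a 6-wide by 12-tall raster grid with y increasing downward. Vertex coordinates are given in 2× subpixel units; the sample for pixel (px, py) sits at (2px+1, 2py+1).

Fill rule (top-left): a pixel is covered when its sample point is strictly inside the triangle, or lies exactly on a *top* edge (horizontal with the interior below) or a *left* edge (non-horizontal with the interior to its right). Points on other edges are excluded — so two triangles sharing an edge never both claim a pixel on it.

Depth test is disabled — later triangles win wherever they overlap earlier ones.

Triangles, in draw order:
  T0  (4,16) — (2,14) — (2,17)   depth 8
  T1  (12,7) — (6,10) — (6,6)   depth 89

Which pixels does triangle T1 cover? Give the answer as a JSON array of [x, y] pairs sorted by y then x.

T0:
  2·area = 6  (B↔C swapped to make it positive)
  edge (4, 16)→(2, 17): d=(-2,1) right/bottom  bias=-1
  edge (2, 17)→(2, 14): d=(0,-3) top-left  bias=+0
  edge (2, 14)→(4, 16): d=(2,2) right/bottom  bias=-1
    (0,6)@(1, 13): e=[9,-3,0] → .  [on edge]
    (1,7)@(3, 15): e=[3,3,0] → .  [on edge]
    (2,8)@(5, 17): e=[-3,9,0] → .  [on edge]
    (3,9)@(7, 19): e=[-9,15,0] → .  [on edge]
    (4,10)@(9, 21): e=[-15,21,0] → .  [on edge]
    (5,11)@(11, 23): e=[-21,27,0] → .  [on edge]
  covered (0 px):
    . . . . . .
    . . . . . .
    . . . . . .
    . . . . . .
    . . . . . .
    . . . . . .
    . . . . . .
    . . . . . .
    . . . . . .
    . . . . . .
    . . . . . .
    . . . . . .
T1:
  2·area = 24
  edge (12, 7)→(6, 10): d=(-6,3) right/bottom  bias=-1
  edge (6, 10)→(6, 6): d=(0,-4) top-left  bias=+0
  edge (6, 6)→(12, 7): d=(6,1) right/bottom  bias=-1
    (3,3)@(7, 7): e=[15,4,5] → X
    (4,3)@(9, 7): e=[9,12,3] → X
    (5,3)@(11, 7): e=[3,20,1] → X
    (3,4)@(7, 9): e=[3,4,17] → X
    (4,4)@(9, 9): e=[-3,12,15] → .
    (5,4)@(11, 9): e=[-9,20,13] → .
    (3,5)@(7, 11): e=[-9,4,29] → .
  covered (4 px):
    . . . . . .
    . . . . . .
    . . . . . .
    . . . X X X
    . . . X . .
    . . . . . .
    . . . . . .
    . . . . . .
    . . . . . .
    . . . . . .
    . . . . . .
    . . . . . .

Result: [[3,3],[4,3],[5,3],[3,4]]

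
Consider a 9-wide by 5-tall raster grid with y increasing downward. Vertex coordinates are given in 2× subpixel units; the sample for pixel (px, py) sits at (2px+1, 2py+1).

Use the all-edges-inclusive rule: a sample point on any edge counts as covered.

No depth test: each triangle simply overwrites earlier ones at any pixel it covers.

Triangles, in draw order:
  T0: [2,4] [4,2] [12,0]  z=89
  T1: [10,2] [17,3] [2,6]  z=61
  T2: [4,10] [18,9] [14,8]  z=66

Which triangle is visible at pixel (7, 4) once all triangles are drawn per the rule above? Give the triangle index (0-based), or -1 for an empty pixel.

T0:
  2·area = 12
  edge (2, 4)→(4, 2): d=(2,-2) inclusive
  edge (4, 2)→(12, 0): d=(8,-2) inclusive
  edge (12, 0)→(2, 4): d=(-10,4) inclusive
    (2,0)@(5, 1): e=[0,-6,18] → .  [on edge]
    (4,0)@(9, 1): e=[8,2,2] → X
    (5,0)@(11, 1): e=[12,6,-6] → .
    (1,1)@(3, 3): e=[0,6,6] → X  [on edge]
    (2,1)@(5, 3): e=[4,10,-2] → .
    (4,1)@(9, 3): e=[12,18,-18] → .
    (0,2)@(1, 5): e=[0,18,-6] → .  [on edge]
    (1,2)@(3, 5): e=[4,22,-14] → .
  covered (2 px):
    . . . . X . . . .
    . X . . . . . . .
    . . . . . . . . .
    . . . . . . . . .
    . . . . . . . . .
T1:
  2·area = 36
  edge (10, 2)→(17, 3): d=(7,1) inclusive
  edge (17, 3)→(2, 6): d=(-15,3) inclusive
  edge (2, 6)→(10, 2): d=(8,-4) inclusive
    (1,0)@(3, 1): e=[0,72,-36] → .  [on edge]
    (4,1)@(9, 3): e=[8,24,4] → X
    (5,1)@(11, 3): e=[6,18,12] → X
    (6,1)@(13, 3): e=[4,12,20] → X
    (7,1)@(15, 3): e=[2,6,28] → X
    (8,1)@(17, 3): e=[0,0,36] → X  [on edge]
    (2,2)@(5, 5): e=[26,6,4] → X
    (3,2)@(7, 5): e=[24,0,12] → X  [on edge]
    (4,2)@(9, 5): e=[22,-6,20] → .
    (5,2)@(11, 5): e=[20,-12,28] → .
    (6,2)@(13, 5): e=[18,-18,36] → .
    (7,2)@(15, 5): e=[16,-24,44] → .
  covered (7 px):
    . . . . . . . . .
    . . . . X X X X X
    . . X X . . . . .
    . . . . . . . . .
    . . . . . . . . .
T2:
  2·area = 18  (B↔C swapped to make it positive)
  edge (4, 10)→(14, 8): d=(10,-2) inclusive
  edge (14, 8)→(18, 9): d=(4,1) inclusive
  edge (18, 9)→(4, 10): d=(-14,1) inclusive
    (4,4)@(9, 9): e=[0,9,9] → X  [on edge]
    (5,4)@(11, 9): e=[4,7,7] → X
    (6,4)@(13, 9): e=[8,5,5] → X
    (7,4)@(15, 9): e=[12,3,3] → X
    (8,4)@(17, 9): e=[16,1,1] → X
  covered (5 px):
    . . . . . . . . .
    . . . . . . . . .
    . . . . . . . . .
    . . . . . . . . .
    . . . . X X X X X

Z-buffer (winner per pixel, '.' = empty):
  . . . . 0 . . . .
  . 0 . . 1 1 1 1 1
  . . 1 1 . . . . .
  . . . . . . . . .
  . . . . 2 2 2 2 2

Final: 2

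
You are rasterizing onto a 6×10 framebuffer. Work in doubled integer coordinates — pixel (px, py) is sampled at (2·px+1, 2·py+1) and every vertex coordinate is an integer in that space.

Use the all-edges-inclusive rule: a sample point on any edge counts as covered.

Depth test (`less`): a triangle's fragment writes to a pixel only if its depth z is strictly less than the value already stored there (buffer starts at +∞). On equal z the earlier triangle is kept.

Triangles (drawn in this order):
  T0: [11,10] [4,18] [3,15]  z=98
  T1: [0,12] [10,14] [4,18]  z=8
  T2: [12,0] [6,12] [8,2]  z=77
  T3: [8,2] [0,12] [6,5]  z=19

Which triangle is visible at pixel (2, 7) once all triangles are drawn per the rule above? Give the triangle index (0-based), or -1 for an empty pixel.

T0:
  2·area = 29
  edge (11, 10)→(4, 18): d=(-7,8) inclusive
  edge (4, 18)→(3, 15): d=(-1,-3) inclusive
  edge (3, 15)→(11, 10): d=(8,-5) inclusive
    (0,4)@(1, 9): e=[87,0,-58] → ·  [on edge]
    (3,6)@(7, 13): e=[11,14,4] → █
    (4,6)@(9, 13): e=[-5,20,14] → ·
    (1,7)@(3, 15): e=[29,0,0] → █  [on edge]
    (2,7)@(5, 15): e=[13,6,10] → █
    (3,7)@(7, 15): e=[-3,12,20] → ·
    (1,8)@(3, 17): e=[15,-2,16] → ·
    (2,8)@(5, 17): e=[-1,4,26] → ·
  covered (3 px):
    · · · · · ·
    · · · · · ·
    · · · · · ·
    · · · · · ·
    · · · · · ·
    · · · · · ·
    · · · █ · ·
    · █ █ · · ·
    · · · · · ·
    · · · · · ·
T1:
  2·area = 52
  edge (0, 12)→(10, 14): d=(10,2) inclusive
  edge (10, 14)→(4, 18): d=(-6,4) inclusive
  edge (4, 18)→(0, 12): d=(-4,-6) inclusive
    (0,6)@(1, 13): e=[8,42,2] → █
    (1,6)@(3, 13): e=[4,34,14] → █
    (2,6)@(5, 13): e=[0,26,26] → █  [on edge]
    (3,6)@(7, 13): e=[-4,18,38] → ·
    (0,7)@(1, 15): e=[28,30,-6] → ·
    (1,7)@(3, 15): e=[24,22,6] → █
    (3,7)@(7, 15): e=[16,6,30] → █
    (4,7)@(9, 15): e=[12,-2,42] → ·
    (1,8)@(3, 17): e=[44,10,-2] → ·
    (2,8)@(5, 17): e=[40,2,10] → █
    (3,8)@(7, 17): e=[36,-6,22] → ·
    (2,9)@(5, 19): e=[60,-10,2] → ·
  covered (7 px):
    · · · · · ·
    · · · · · ·
    · · · · · ·
    · · · · · ·
    · · · · · ·
    · · · · · ·
    █ █ █ · · ·
    · █ █ █ · ·
    · · █ · · ·
    · · · · · ·
T2:
  2·area = 36
  edge (12, 0)→(6, 12): d=(-6,12) inclusive
  edge (6, 12)→(8, 2): d=(2,-10) inclusive
  edge (8, 2)→(12, 0): d=(4,-2) inclusive
    (5,0)@(11, 1): e=[6,28,2] → █
    (4,1)@(9, 3): e=[18,12,6] → █
    (5,1)@(11, 3): e=[-6,32,10] → ·
    (4,2)@(9, 5): e=[6,16,14] → █
    (5,2)@(11, 5): e=[-18,36,18] → ·
    (3,3)@(7, 7): e=[18,0,18] → █  [on edge]
    (4,3)@(9, 7): e=[-6,20,22] → ·
    (3,4)@(7, 9): e=[6,4,26] → █
    (4,4)@(9, 9): e=[-18,24,30] → ·
    (3,5)@(7, 11): e=[-6,8,34] → ·
    (2,8)@(5, 17): e=[-18,0,54] → ·  [on edge]
  covered (5 px):
    · · · · · █
    · · · · █ ·
    · · · · █ ·
    · · · █ · ·
    · · · █ · ·
    · · · · · ·
    · · · · · ·
    · · · · · ·
    · · · · · ·
    · · · · · ·
T3:
  2·area = 4  (B↔C swapped to make it positive)
  edge (8, 2)→(6, 5): d=(-2,3) inclusive
  edge (6, 5)→(0, 12): d=(-6,7) inclusive
  edge (0, 12)→(8, 2): d=(8,-10) inclusive
  covered (0 px):
    · · · · · ·
    · · · · · ·
    · · · · · ·
    · · · · · ·
    · · · · · ·
    · · · · · ·
    · · · · · ·
    · · · · · ·
    · · · · · ·
    · · · · · ·

Z-buffer (winner per pixel, '.' = empty):
  . . . . . 2
  . . . . 2 .
  . . . . 2 .
  . . . 2 . .
  . . . 2 . .
  . . . . . .
  1 1 1 0 . .
  . 1 1 1 . .
  . . 1 . . .
  . . . . . .

Answer: 1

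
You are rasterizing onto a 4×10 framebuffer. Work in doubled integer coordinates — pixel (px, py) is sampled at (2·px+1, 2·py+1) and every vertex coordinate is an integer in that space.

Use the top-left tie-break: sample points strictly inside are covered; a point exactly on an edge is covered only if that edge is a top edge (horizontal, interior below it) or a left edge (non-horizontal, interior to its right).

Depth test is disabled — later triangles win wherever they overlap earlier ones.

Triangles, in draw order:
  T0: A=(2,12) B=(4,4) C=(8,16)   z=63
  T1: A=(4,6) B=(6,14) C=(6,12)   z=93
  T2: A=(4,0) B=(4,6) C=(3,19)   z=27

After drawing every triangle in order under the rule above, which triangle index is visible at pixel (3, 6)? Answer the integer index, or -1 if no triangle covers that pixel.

T0:
  2·area = 56
  edge (2, 12)→(4, 4): d=(2,-8) top-left  bias=+0
  edge (4, 4)→(8, 16): d=(4,12) right/bottom  bias=-1
  edge (8, 16)→(2, 12): d=(-6,-4) top-left  bias=+0
    (1,0)@(3, 1): e=[-14,0,70] → ·  [on edge]
    (2,3)@(5, 7): e=[14,0,42] → ·  [on edge]
    (1,4)@(3, 9): e=[2,32,22] → #
    (2,4)@(5, 9): e=[18,8,30] → #
    (3,4)@(7, 9): e=[34,-16,38] → ·
    (1,5)@(3, 11): e=[6,40,10] → #
    (3,5)@(7, 11): e=[38,-8,26] → ·
    (1,6)@(3, 13): e=[10,48,-2] → ·
    (2,6)@(5, 13): e=[26,24,6] → #
    (3,6)@(7, 13): e=[42,0,14] → ·  [on edge]
    (2,7)@(5, 15): e=[30,32,-6] → ·
    (3,7)@(7, 15): e=[46,8,2] → #
  covered (6 px):
    · · · ·
    · · · ·
    · · · ·
    · · · ·
    · # # ·
    · # # ·
    · · # ·
    · · · #
    · · · ·
    · · · ·
T1:
  2·area = 4  (B↔C swapped to make it positive)
  edge (4, 6)→(6, 12): d=(2,6) right/bottom  bias=-1
  edge (6, 12)→(6, 14): d=(0,2) right/bottom  bias=-1
  edge (6, 14)→(4, 6): d=(-2,-8) top-left  bias=+0
    (1,1)@(3, 3): e=[0,6,-2] → ·  [on edge]
    (2,4)@(5, 9): e=[0,2,2] → ·  [on edge]
    (3,7)@(7, 15): e=[0,-2,6] → ·  [on edge]
  covered (0 px):
    · · · ·
    · · · ·
    · · · ·
    · · · ·
    · · · ·
    · · · ·
    · · · ·
    · · · ·
    · · · ·
    · · · ·
T2:
  2·area = 6
  edge (4, 0)→(4, 6): d=(0,6) right/bottom  bias=-1
  edge (4, 6)→(3, 19): d=(-1,13) right/bottom  bias=-1
  edge (3, 19)→(4, 0): d=(1,-19) top-left  bias=+0
    (1,9)@(3, 19): e=[6,0,0] → ·  [on edge]
  covered (0 px):
    · · · ·
    · · · ·
    · · · ·
    · · · ·
    · · · ·
    · · · ·
    · · · ·
    · · · ·
    · · · ·
    · · · ·

Z-buffer (winner per pixel, '.' = empty):
  . . . .
  . . . .
  . . . .
  . . . .
  . 0 0 .
  . 0 0 .
  . . 0 .
  . . . 0
  . . . .
  . . . .

Result: -1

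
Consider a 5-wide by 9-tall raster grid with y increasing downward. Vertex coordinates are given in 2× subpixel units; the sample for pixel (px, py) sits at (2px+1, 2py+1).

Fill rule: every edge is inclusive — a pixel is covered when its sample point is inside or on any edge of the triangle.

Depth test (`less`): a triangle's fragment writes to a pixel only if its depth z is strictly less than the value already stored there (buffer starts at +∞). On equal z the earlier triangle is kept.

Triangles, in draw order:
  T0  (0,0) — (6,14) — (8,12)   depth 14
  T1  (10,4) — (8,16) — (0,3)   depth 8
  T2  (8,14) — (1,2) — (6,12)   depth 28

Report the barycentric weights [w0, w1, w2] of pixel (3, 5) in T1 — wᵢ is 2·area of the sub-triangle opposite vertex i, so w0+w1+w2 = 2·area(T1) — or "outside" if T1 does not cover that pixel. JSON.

T0:
  2·area = 40  (B↔C swapped to make it positive)
  edge (0, 0)→(8, 12): d=(8,12) inclusive
  edge (8, 12)→(6, 14): d=(-2,2) inclusive
  edge (6, 14)→(0, 0): d=(-6,-14) inclusive
    (1,2)@(3, 5): e=[4,24,12] → █
    (2,2)@(5, 5): e=[-20,20,40] → ·
    (1,3)@(3, 7): e=[20,20,0] → █  [on edge]
    (2,3)@(5, 7): e=[-4,16,28] → ·
    (1,4)@(3, 9): e=[36,16,-12] → ·
    (2,4)@(5, 9): e=[12,12,16] → █
    (3,4)@(7, 9): e=[-12,8,44] → ·
    (2,5)@(5, 11): e=[28,8,4] → █
    (3,5)@(7, 11): e=[4,4,32] → █
    (4,5)@(9, 11): e=[-20,0,60] → ·  [on edge]
    (2,6)@(5, 13): e=[44,4,-8] → ·
    (3,6)@(7, 13): e=[20,0,20] → █  [on edge]
    (2,7)@(5, 15): e=[60,0,-20] → ·  [on edge]
    (1,8)@(3, 17): e=[100,0,-60] → ·  [on edge]
  covered (6 px):
    · · · · ·
    · · · · ·
    · █ · · ·
    · █ · · ·
    · · █ · ·
    · · █ █ ·
    · · · █ ·
    · · · · ·
    · · · · ·
T1:
  2·area = 122
  edge (10, 4)→(8, 16): d=(-2,12) inclusive
  edge (8, 16)→(0, 3): d=(-8,-13) inclusive
  edge (0, 3)→(10, 4): d=(10,1) inclusive
    (1,2)@(3, 5): e=[82,23,17] → █
    (2,2)@(5, 5): e=[58,49,15] → █
    (3,2)@(7, 5): e=[34,75,13] → █
    (4,2)@(9, 5): e=[10,101,11] → █
    (1,3)@(3, 7): e=[78,7,37] → █
    (1,4)@(3, 9): e=[74,-9,57] → ·
    (2,4)@(5, 9): e=[50,17,55] → █
    (2,5)@(5, 11): e=[46,1,75] → █
    (4,5)@(9, 11): e=[-2,53,71] → ·
    (2,6)@(5, 13): e=[42,-15,95] → ·
    (3,6)@(7, 13): e=[18,11,93] → █
    (4,6)@(9, 13): e=[-6,37,91] → ·
  covered (14 px):
    · · · · ·
    · · · · ·
    · █ █ █ █
    · █ █ █ █
    · · █ █ █
    · · █ █ ·
    · · · █ ·
    · · · · ·
    · · · · ·
T2:
  2·area = 10  (B↔C swapped to make it positive)
  edge (8, 14)→(6, 12): d=(-2,-2) inclusive
  edge (6, 12)→(1, 2): d=(-5,-10) inclusive
  edge (1, 2)→(8, 14): d=(7,12) inclusive
    (0,3)@(1, 7): e=[0,-25,35] → ·  [on edge]
    (1,4)@(3, 9): e=[0,-15,25] → ·  [on edge]
    (2,4)@(5, 9): e=[4,5,1] → █
    (3,4)@(7, 9): e=[8,25,-23] → ·
    (2,5)@(5, 11): e=[0,-5,15] → ·  [on edge]
    (3,6)@(7, 13): e=[0,5,5] → █  [on edge]
    (4,6)@(9, 13): e=[4,25,-19] → ·
    (3,7)@(7, 15): e=[-4,-5,19] → ·
    (4,7)@(9, 15): e=[0,15,-5] → ·  [on edge]
  covered (2 px):
    · · · · ·
    · · · · ·
    · · · · ·
    · · · · ·
    · · █ · ·
    · · · · ·
    · · · █ ·
    · · · · ·
    · · · · ·

Answer: [27,73,22]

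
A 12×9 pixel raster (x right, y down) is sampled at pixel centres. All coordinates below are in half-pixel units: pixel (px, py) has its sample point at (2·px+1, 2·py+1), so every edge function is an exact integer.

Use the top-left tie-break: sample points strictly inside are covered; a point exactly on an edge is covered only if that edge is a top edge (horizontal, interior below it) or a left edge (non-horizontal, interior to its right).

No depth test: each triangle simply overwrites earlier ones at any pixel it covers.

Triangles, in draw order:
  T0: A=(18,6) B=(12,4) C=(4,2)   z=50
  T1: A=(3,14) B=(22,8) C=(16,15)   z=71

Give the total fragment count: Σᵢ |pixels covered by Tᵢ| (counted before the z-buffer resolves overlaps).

T0:
  2·area = 4  (B↔C swapped to make it positive)
  edge (18, 6)→(4, 2): d=(-14,-4) top-left  bias=+0
  edge (4, 2)→(12, 4): d=(8,2) right/bottom  bias=-1
  edge (12, 4)→(18, 6): d=(6,2) right/bottom  bias=-1
    (1,0)@(3, 1): e=[10,-6,0] → .  [on edge]
    (4,1)@(9, 3): e=[6,-2,0] → .  [on edge]
    (7,2)@(15, 5): e=[2,2,0] → .  [on edge]
    (10,3)@(21, 7): e=[-2,6,0] → .  [on edge]
  covered (0 px):
    . . . . . . . . . . . .
    . . . . . . . . . . . .
    . . . . . . . . . . . .
    . . . . . . . . . . . .
    . . . . . . . . . . . .
    . . . . . . . . . . . .
    . . . . . . . . . . . .
    . . . . . . . . . . . .
    . . . . . . . . . . . .
T1:
  2·area = 97
  edge (3, 14)→(22, 8): d=(19,-6) top-left  bias=+0
  edge (22, 8)→(16, 15): d=(-6,7) right/bottom  bias=-1
  edge (16, 15)→(3, 14): d=(-13,-1) top-left  bias=+0
    (9,4)@(19, 9): e=[1,15,81] → X
    (10,4)@(21, 9): e=[13,1,83] → X
    (11,4)@(23, 9): e=[25,-13,85] → .
    (6,5)@(13, 11): e=[3,45,49] → X
    (7,5)@(15, 11): e=[15,31,51] → X
    (8,5)@(17, 11): e=[27,17,53] → X
    (10,5)@(21, 11): e=[51,-11,57] → .
    (3,6)@(7, 13): e=[5,75,17] → X
    (4,6)@(9, 13): e=[17,61,19] → X
    (5,6)@(11, 13): e=[29,47,21] → X
    (9,6)@(19, 13): e=[77,-9,29] → .
    (3,7)@(7, 15): e=[43,63,-9] → .
  covered (12 px):
    . . . . . . . . . . . .
    . . . . . . . . . . . .
    . . . . . . . . . . . .
    . . . . . . . . . . . .
    . . . . . . . . . X X .
    . . . . . . X X X X . .
    . . . X X X X X X . . .
    . . . . . . . . . . . .
    . . . . . . . . . . . .

Answer: 12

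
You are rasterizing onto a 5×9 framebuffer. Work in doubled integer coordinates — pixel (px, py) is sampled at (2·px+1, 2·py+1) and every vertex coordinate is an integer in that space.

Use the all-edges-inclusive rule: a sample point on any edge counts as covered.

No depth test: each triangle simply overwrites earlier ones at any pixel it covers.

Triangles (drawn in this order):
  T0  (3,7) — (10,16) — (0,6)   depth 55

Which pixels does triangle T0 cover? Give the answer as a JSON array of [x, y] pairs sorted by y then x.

T0:
  2·area = 20
  edge (3, 7)→(10, 16): d=(7,9) inclusive
  edge (10, 16)→(0, 6): d=(-10,-10) inclusive
  edge (0, 6)→(3, 7): d=(3,1) inclusive
    (0,3)@(1, 7): e=[18,0,2] → #  [on edge]
    (1,3)@(3, 7): e=[0,20,0] → #  [on edge]
    (2,3)@(5, 7): e=[-18,40,-2] → ·
    (0,4)@(1, 9): e=[32,-20,8] → ·
    (1,4)@(3, 9): e=[14,0,6] → #  [on edge]
    (2,4)@(5, 9): e=[-4,20,4] → ·
    (4,4)@(9, 9): e=[-40,60,0] → ·  [on edge]
    (1,5)@(3, 11): e=[28,-20,12] → ·
    (2,5)@(5, 11): e=[10,0,10] → #  [on edge]
    (3,5)@(7, 11): e=[-8,20,8] → ·
    (2,6)@(5, 13): e=[24,-20,16] → ·
    (3,6)@(7, 13): e=[6,0,14] → #  [on edge]
    (4,7)@(9, 15): e=[2,0,18] → #  [on edge]
  covered (6 px):
    · · · · ·
    · · · · ·
    · · · · ·
    # # · · ·
    · # · · ·
    · · # · ·
    · · · # ·
    · · · · #
    · · · · ·

Final: [[0,3],[1,3],[1,4],[2,5],[3,6],[4,7]]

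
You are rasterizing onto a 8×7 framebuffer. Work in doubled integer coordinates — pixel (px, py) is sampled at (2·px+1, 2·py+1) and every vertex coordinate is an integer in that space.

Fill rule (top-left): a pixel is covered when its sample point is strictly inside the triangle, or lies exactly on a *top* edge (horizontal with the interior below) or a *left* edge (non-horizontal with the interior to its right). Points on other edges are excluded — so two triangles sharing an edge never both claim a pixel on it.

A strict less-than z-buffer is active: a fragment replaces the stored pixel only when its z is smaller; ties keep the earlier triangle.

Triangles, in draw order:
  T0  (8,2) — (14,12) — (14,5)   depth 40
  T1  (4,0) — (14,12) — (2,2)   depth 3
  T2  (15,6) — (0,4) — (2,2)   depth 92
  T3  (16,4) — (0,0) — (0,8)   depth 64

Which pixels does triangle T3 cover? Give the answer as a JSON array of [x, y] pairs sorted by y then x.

T0:
  2·area = 42  (B↔C swapped to make it positive)
  edge (8, 2)→(14, 5): d=(6,3) right/bottom  bias=-1
  edge (14, 5)→(14, 12): d=(0,7) right/bottom  bias=-1
  edge (14, 12)→(8, 2): d=(-6,-10) top-left  bias=+0
    (4,1)@(9, 3): e=[3,35,4] → #
    (5,1)@(11, 3): e=[-3,21,24] → ·
    (4,2)@(9, 5): e=[15,35,-8] → ·
    (5,2)@(11, 5): e=[9,21,12] → #
    (6,2)@(13, 5): e=[3,7,32] → #
    (7,2)@(15, 5): e=[-3,-7,52] → ·
    (5,3)@(11, 7): e=[21,21,0] → #  [on edge]
    (7,3)@(15, 7): e=[9,-7,40] → ·
    (5,4)@(11, 9): e=[33,21,-12] → ·
    (6,4)@(13, 9): e=[27,7,8] → #
    (7,4)@(15, 9): e=[21,-7,28] → ·
    (6,5)@(13, 11): e=[39,7,-4] → ·
  covered (6 px):
    · · · · · · · ·
    · · · · # · · ·
    · · · · · # # ·
    · · · · · # # ·
    · · · · · · # ·
    · · · · · · · ·
    · · · · · · · ·
T1:
  2·area = 44
  edge (4, 0)→(14, 12): d=(10,12) right/bottom  bias=-1
  edge (14, 12)→(2, 2): d=(-12,-10) top-left  bias=+0
  edge (2, 2)→(4, 0): d=(2,-2) top-left  bias=+0
    (1,0)@(3, 1): e=[22,22,0] → #  [on edge]
    (2,0)@(5, 1): e=[-2,42,4] → ·
    (0,1)@(1, 3): e=[66,-22,0] → ·  [on edge]
    (1,1)@(3, 3): e=[42,-2,4] → ·
    (2,1)@(5, 3): e=[18,18,8] → #
    (3,1)@(7, 3): e=[-6,38,12] → ·
    (2,2)@(5, 5): e=[38,-6,12] → ·
    (3,2)@(7, 5): e=[14,14,16] → #
    (4,2)@(9, 5): e=[-10,34,20] → ·
    (3,3)@(7, 7): e=[34,-10,20] → ·
    (4,3)@(9, 7): e=[10,10,24] → #
    (5,3)@(11, 7): e=[-14,30,28] → ·
  covered (6 px):
    · # · · · · · ·
    · · # · · · · ·
    · · · # · · · ·
    · · · · # · · ·
    · · · · · # · ·
    · · · · · · # ·
    · · · · · · · ·
T2:
  2·area = 34
  edge (15, 6)→(0, 4): d=(-15,-2) top-left  bias=+0
  edge (0, 4)→(2, 2): d=(2,-2) top-left  bias=+0
  edge (2, 2)→(15, 6): d=(13,4) right/bottom  bias=-1
    (1,0)@(3, 1): e=[51,0,-17] → ·  [on edge]
    (0,1)@(1, 3): e=[17,0,17] → #  [on edge]
    (1,1)@(3, 3): e=[21,4,9] → #
    (2,1)@(5, 3): e=[25,8,1] → #
    (3,1)@(7, 3): e=[29,12,-7] → ·
    (0,2)@(1, 5): e=[-13,4,43] → ·
    (1,2)@(3, 5): e=[-9,8,35] → ·
    (2,2)@(5, 5): e=[-5,12,27] → ·
    (4,2)@(9, 5): e=[3,20,11] → #
    (5,2)@(11, 5): e=[7,24,3] → #
    (6,2)@(13, 5): e=[11,28,-5] → ·
    (4,3)@(9, 7): e=[-27,24,37] → ·
  covered (5 px):
    · · · · · · · ·
    # # # · · · · ·
    · · · · # # · ·
    · · · · · · · ·
    · · · · · · · ·
    · · · · · · · ·
    · · · · · · · ·
T3:
  2·area = 128  (B↔C swapped to make it positive)
  edge (16, 4)→(0, 8): d=(-16,4) right/bottom  bias=-1
  edge (0, 8)→(0, 0): d=(0,-8) top-left  bias=+0
  edge (0, 0)→(16, 4): d=(16,4) right/bottom  bias=-1
    (0,0)@(1, 1): e=[108,8,12] → #
    (1,0)@(3, 1): e=[100,24,4] → #
    (2,0)@(5, 1): e=[92,40,-4] → ·
    (0,1)@(1, 3): e=[76,8,44] → #
    (2,1)@(5, 3): e=[60,40,28] → #
    (3,1)@(7, 3): e=[52,56,20] → #
    (4,1)@(9, 3): e=[44,72,12] → #
    (5,1)@(11, 3): e=[36,88,4] → #
    (6,1)@(13, 3): e=[28,104,-4] → ·
    (0,2)@(1, 5): e=[44,8,76] → #
    (6,2)@(13, 5): e=[-4,104,28] → ·
    (0,3)@(1, 7): e=[12,8,108] → #
  covered (16 px):
    # # · · · · · ·
    # # # # # # · ·
    # # # # # # · ·
    # # · · · · · ·
    · · · · · · · ·
    · · · · · · · ·
    · · · · · · · ·

Result: [[0,0],[1,0],[0,1],[1,1],[2,1],[3,1],[4,1],[5,1],[0,2],[1,2],[2,2],[3,2],[4,2],[5,2],[0,3],[1,3]]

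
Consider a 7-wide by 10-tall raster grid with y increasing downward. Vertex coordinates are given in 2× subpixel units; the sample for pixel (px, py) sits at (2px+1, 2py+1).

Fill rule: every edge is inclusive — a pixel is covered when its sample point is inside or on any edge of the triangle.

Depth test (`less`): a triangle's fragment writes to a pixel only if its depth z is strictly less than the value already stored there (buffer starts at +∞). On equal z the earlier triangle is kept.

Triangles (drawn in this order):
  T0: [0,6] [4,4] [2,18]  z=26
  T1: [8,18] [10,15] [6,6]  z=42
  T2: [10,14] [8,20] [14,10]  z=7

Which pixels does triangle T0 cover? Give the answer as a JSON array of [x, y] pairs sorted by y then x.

T0:
  2·area = 52
  edge (0, 6)→(4, 4): d=(4,-2) inclusive
  edge (4, 4)→(2, 18): d=(-2,14) inclusive
  edge (2, 18)→(0, 6): d=(-2,-12) inclusive
    (1,2)@(3, 5): e=[2,12,38] → #
    (2,2)@(5, 5): e=[6,-16,62] → ·
    (0,3)@(1, 7): e=[6,36,10] → #
    (2,3)@(5, 7): e=[14,-20,58] → ·
    (0,4)@(1, 9): e=[14,32,6] → #
    (2,4)@(5, 9): e=[22,-24,54] → ·
    (0,5)@(1, 11): e=[22,28,2] → #
    (1,5)@(3, 11): e=[26,0,26] → #  [on edge]
    (2,5)@(5, 11): e=[30,-28,50] → ·
    (0,6)@(1, 13): e=[30,24,-2] → ·
    (1,6)@(3, 13): e=[34,-4,22] → ·
  covered (7 px):
    · · · · · · ·
    · · · · · · ·
    · # · · · · ·
    # # · · · · ·
    # # · · · · ·
    # # · · · · ·
    · · · · · · ·
    · · · · · · ·
    · · · · · · ·
    · · · · · · ·
T1:
  2·area = 30  (B↔C swapped to make it positive)
  edge (8, 18)→(6, 6): d=(-2,-12) inclusive
  edge (6, 6)→(10, 15): d=(4,9) inclusive
  edge (10, 15)→(8, 18): d=(-2,3) inclusive
    (3,4)@(7, 9): e=[6,3,21] → #
    (4,4)@(9, 9): e=[30,-15,15] → ·
    (3,5)@(7, 11): e=[2,11,17] → #
    (4,5)@(9, 11): e=[26,-7,11] → ·
    (3,6)@(7, 13): e=[-2,19,13] → ·
    (4,6)@(9, 13): e=[22,1,7] → #
    (5,6)@(11, 13): e=[46,-17,1] → ·
    (4,7)@(9, 15): e=[18,9,3] → #
    (5,7)@(11, 15): e=[42,-9,-3] → ·
    (4,8)@(9, 17): e=[14,17,-1] → ·
  covered (4 px):
    · · · · · · ·
    · · · · · · ·
    · · · · · · ·
    · · · · · · ·
    · · · # · · ·
    · · · # · · ·
    · · · · # · ·
    · · · · # · ·
    · · · · · · ·
    · · · · · · ·
T2:
  2·area = 16  (B↔C swapped to make it positive)
  edge (10, 14)→(14, 10): d=(4,-4) inclusive
  edge (14, 10)→(8, 20): d=(-6,10) inclusive
  edge (8, 20)→(10, 14): d=(2,-6) inclusive
    (6,2)@(13, 5): e=[-24,40,0] → ·  [on edge]
    (5,5)@(11, 11): e=[-8,24,0] → ·  [on edge]
    (6,5)@(13, 11): e=[0,4,12] → #  [on edge]
    (5,6)@(11, 13): e=[0,12,4] → #  [on edge]
    (6,6)@(13, 13): e=[8,-8,16] → ·
    (4,7)@(9, 15): e=[0,20,-4] → ·  [on edge]
    (5,7)@(11, 15): e=[8,0,8] → #  [on edge]
    (6,7)@(13, 15): e=[16,-20,20] → ·
    (3,8)@(7, 17): e=[0,28,-12] → ·  [on edge]
    (4,8)@(9, 17): e=[8,8,0] → #  [on edge]
    (5,8)@(11, 17): e=[16,-12,12] → ·
    (2,9)@(5, 19): e=[0,36,-20] → ·  [on edge]
  covered (4 px):
    · · · · · · ·
    · · · · · · ·
    · · · · · · ·
    · · · · · · ·
    · · · · · · ·
    · · · · · · #
    · · · · · # ·
    · · · · · # ·
    · · · · # · ·
    · · · · · · ·

Final: [[1,2],[0,3],[1,3],[0,4],[1,4],[0,5],[1,5]]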